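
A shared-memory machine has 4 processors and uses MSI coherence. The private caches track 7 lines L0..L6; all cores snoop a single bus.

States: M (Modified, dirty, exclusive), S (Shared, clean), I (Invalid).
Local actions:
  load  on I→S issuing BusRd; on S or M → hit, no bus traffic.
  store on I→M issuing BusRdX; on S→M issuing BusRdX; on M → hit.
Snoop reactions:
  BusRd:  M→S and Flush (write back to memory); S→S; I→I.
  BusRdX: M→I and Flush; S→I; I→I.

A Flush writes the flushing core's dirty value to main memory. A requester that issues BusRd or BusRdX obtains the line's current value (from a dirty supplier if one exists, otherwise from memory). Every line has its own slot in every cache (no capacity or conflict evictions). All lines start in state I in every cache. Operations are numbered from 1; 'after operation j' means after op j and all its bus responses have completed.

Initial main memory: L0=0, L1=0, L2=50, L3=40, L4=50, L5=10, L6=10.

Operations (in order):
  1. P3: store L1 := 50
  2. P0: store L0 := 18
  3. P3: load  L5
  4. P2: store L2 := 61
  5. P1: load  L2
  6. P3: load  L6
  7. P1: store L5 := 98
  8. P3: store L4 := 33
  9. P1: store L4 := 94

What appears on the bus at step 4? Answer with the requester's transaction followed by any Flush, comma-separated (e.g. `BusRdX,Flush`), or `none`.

  op1 P3: store L1 := 50 → I/I/I/M on L1; bus BusRdX; mem=0
  op2 P0: store L0 := 18 → M/I/I/I on L0; bus BusRdX; mem=0
  op3 P3: load  L5 → I/I/I/S on L5; bus BusRd; mem=10
  op4 P2: store L2 := 61 → I/I/M/I on L2; bus BusRdX; mem=50
  op5 P1: load  L2 → I/S/S/I on L2; bus BusRd Flush; mem=61
  op6 P3: load  L6 → I/I/I/S on L6; bus BusRd; mem=10
  op7 P1: store L5 := 98 → I/M/I/I on L5; bus BusRdX; mem=10
  op8 P3: store L4 := 33 → I/I/I/M on L4; bus BusRdX; mem=50
  op9 P1: store L4 := 94 → I/M/I/I on L4; bus BusRdX Flush; mem=33

bus = BusRdX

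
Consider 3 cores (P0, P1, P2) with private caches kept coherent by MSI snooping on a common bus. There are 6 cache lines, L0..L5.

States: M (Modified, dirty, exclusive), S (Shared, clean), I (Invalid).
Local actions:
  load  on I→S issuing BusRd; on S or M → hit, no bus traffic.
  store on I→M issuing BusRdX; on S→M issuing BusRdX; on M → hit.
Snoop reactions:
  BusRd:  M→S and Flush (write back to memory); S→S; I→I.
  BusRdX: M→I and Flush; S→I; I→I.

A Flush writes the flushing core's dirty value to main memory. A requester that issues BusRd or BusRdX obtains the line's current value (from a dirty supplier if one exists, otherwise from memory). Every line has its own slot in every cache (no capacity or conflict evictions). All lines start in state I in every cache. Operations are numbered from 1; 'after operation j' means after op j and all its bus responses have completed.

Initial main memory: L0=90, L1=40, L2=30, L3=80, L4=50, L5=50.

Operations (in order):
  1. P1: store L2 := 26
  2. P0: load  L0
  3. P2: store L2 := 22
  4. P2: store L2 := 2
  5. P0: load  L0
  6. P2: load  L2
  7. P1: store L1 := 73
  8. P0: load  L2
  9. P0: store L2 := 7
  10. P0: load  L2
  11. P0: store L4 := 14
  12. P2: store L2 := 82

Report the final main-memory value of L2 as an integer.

memory[L2] = 7

1. P1: store L2 := 26  bus=[BusRdX]  L2: P0=I P1=M P2=I  mem[L2]=30
2. P0: load  L0  bus=[BusRd]  L0: P0=S P1=I P2=I  mem[L0]=90
3. P2: store L2 := 22  bus=[BusRdX,Flush]  L2: P0=I P1=I P2=M  mem[L2]=26
4. P2: store L2 := 2  bus=[-]  L2: P0=I P1=I P2=M  mem[L2]=26
5. P0: load  L0  bus=[-]  L0: P0=S P1=I P2=I  mem[L0]=90
6. P2: load  L2  bus=[-]  L2: P0=I P1=I P2=M  mem[L2]=26
7. P1: store L1 := 73  bus=[BusRdX]  L1: P0=I P1=M P2=I  mem[L1]=40
8. P0: load  L2  bus=[BusRd,Flush]  L2: P0=S P1=I P2=S  mem[L2]=2
9. P0: store L2 := 7  bus=[BusRdX]  L2: P0=M P1=I P2=I  mem[L2]=2
10. P0: load  L2  bus=[-]  L2: P0=M P1=I P2=I  mem[L2]=2
11. P0: store L4 := 14  bus=[BusRdX]  L4: P0=M P1=I P2=I  mem[L4]=50
12. P2: store L2 := 82  bus=[BusRdX,Flush]  L2: P0=I P1=I P2=M  mem[L2]=7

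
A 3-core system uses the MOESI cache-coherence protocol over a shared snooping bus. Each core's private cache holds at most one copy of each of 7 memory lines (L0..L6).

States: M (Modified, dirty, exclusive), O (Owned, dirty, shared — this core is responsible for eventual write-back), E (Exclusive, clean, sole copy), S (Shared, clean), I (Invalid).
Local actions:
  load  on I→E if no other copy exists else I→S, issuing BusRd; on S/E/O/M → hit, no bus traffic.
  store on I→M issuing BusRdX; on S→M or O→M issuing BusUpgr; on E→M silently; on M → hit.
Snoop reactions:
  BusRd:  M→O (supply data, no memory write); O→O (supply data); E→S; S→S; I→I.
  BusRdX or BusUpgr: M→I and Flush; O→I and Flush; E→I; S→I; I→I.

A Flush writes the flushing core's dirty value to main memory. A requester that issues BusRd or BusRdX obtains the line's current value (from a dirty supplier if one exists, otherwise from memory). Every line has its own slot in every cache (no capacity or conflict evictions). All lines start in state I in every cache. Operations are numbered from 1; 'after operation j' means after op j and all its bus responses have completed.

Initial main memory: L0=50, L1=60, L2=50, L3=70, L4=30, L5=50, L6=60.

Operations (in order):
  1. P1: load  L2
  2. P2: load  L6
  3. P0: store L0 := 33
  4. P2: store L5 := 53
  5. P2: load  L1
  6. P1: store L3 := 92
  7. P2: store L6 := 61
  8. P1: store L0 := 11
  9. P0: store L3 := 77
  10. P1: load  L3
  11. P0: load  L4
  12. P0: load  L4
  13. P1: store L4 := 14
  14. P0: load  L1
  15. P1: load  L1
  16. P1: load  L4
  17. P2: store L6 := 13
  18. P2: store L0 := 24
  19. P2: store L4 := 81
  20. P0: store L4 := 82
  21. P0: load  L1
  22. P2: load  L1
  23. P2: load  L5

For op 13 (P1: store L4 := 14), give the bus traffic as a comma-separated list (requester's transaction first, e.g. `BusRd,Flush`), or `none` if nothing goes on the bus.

bus = BusRdX

[1] P1: load  L2 | P0:I, P1:E(50), P2:I | bus: BusRd
[2] P2: load  L6 | P0:I, P1:I, P2:E(60) | bus: BusRd
[3] P0: store L0 := 33 | P0:M(33), P1:I, P2:I | bus: BusRdX
[4] P2: store L5 := 53 | P0:I, P1:I, P2:M(53) | bus: BusRdX
[5] P2: load  L1 | P0:I, P1:I, P2:E(60) | bus: BusRd
[6] P1: store L3 := 92 | P0:I, P1:M(92), P2:I | bus: BusRdX
[7] P2: store L6 := 61 | P0:I, P1:I, P2:M(61) | bus: none
[8] P1: store L0 := 11 | P0:I, P1:M(11), P2:I | bus: BusRdX,Flush
[9] P0: store L3 := 77 | P0:M(77), P1:I, P2:I | bus: BusRdX,Flush
[10] P1: load  L3 | P0:O(77), P1:S(77), P2:I | bus: BusRd
[11] P0: load  L4 | P0:E(30), P1:I, P2:I | bus: BusRd
[12] P0: load  L4 | P0:E(30), P1:I, P2:I | bus: none
[13] P1: store L4 := 14 | P0:I, P1:M(14), P2:I | bus: BusRdX
[14] P0: load  L1 | P0:S(60), P1:I, P2:S(60) | bus: BusRd
[15] P1: load  L1 | P0:S(60), P1:S(60), P2:S(60) | bus: BusRd
[16] P1: load  L4 | P0:I, P1:M(14), P2:I | bus: none
[17] P2: store L6 := 13 | P0:I, P1:I, P2:M(13) | bus: none
[18] P2: store L0 := 24 | P0:I, P1:I, P2:M(24) | bus: BusRdX,Flush
[19] P2: store L4 := 81 | P0:I, P1:I, P2:M(81) | bus: BusRdX,Flush
[20] P0: store L4 := 82 | P0:M(82), P1:I, P2:I | bus: BusRdX,Flush
[21] P0: load  L1 | P0:S(60), P1:S(60), P2:S(60) | bus: none
[22] P2: load  L1 | P0:S(60), P1:S(60), P2:S(60) | bus: none
[23] P2: load  L5 | P0:I, P1:I, P2:M(53) | bus: none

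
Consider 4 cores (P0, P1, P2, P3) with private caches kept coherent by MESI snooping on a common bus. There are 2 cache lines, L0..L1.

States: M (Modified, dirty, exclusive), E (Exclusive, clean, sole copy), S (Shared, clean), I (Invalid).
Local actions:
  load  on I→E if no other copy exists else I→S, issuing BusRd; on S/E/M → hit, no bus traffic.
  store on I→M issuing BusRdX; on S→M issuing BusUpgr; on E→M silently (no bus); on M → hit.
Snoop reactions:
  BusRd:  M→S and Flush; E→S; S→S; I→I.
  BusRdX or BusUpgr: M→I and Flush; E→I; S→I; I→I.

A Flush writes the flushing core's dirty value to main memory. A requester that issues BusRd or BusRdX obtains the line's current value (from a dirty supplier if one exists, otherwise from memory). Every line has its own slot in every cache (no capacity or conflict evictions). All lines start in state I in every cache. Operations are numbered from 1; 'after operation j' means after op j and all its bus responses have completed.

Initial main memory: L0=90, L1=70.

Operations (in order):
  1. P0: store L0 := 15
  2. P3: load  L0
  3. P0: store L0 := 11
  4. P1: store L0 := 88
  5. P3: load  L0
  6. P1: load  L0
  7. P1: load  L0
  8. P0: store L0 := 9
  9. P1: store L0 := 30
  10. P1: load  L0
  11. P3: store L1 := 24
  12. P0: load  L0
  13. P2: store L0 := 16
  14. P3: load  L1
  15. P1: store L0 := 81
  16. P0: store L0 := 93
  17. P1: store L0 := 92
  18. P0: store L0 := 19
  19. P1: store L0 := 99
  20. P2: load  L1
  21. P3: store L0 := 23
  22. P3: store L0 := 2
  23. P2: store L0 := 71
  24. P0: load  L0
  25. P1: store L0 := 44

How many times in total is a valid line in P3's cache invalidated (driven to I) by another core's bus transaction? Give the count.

1. P0: store L0 := 15  bus=[BusRdX]  L0: P0=M P1=I P2=I P3=I  mem[L0]=90
2. P3: load  L0  bus=[BusRd,Flush]  L0: P0=S P1=I P2=I P3=S  mem[L0]=15
3. P0: store L0 := 11  bus=[BusUpgr]  L0: P0=M P1=I P2=I P3=I  mem[L0]=15
4. P1: store L0 := 88  bus=[BusRdX,Flush]  L0: P0=I P1=M P2=I P3=I  mem[L0]=11
5. P3: load  L0  bus=[BusRd,Flush]  L0: P0=I P1=S P2=I P3=S  mem[L0]=88
6. P1: load  L0  bus=[-]  L0: P0=I P1=S P2=I P3=S  mem[L0]=88
7. P1: load  L0  bus=[-]  L0: P0=I P1=S P2=I P3=S  mem[L0]=88
8. P0: store L0 := 9  bus=[BusRdX]  L0: P0=M P1=I P2=I P3=I  mem[L0]=88
9. P1: store L0 := 30  bus=[BusRdX,Flush]  L0: P0=I P1=M P2=I P3=I  mem[L0]=9
10. P1: load  L0  bus=[-]  L0: P0=I P1=M P2=I P3=I  mem[L0]=9
11. P3: store L1 := 24  bus=[BusRdX]  L1: P0=I P1=I P2=I P3=M  mem[L1]=70
12. P0: load  L0  bus=[BusRd,Flush]  L0: P0=S P1=S P2=I P3=I  mem[L0]=30
13. P2: store L0 := 16  bus=[BusRdX]  L0: P0=I P1=I P2=M P3=I  mem[L0]=30
14. P3: load  L1  bus=[-]  L1: P0=I P1=I P2=I P3=M  mem[L1]=70
15. P1: store L0 := 81  bus=[BusRdX,Flush]  L0: P0=I P1=M P2=I P3=I  mem[L0]=16
16. P0: store L0 := 93  bus=[BusRdX,Flush]  L0: P0=M P1=I P2=I P3=I  mem[L0]=81
17. P1: store L0 := 92  bus=[BusRdX,Flush]  L0: P0=I P1=M P2=I P3=I  mem[L0]=93
18. P0: store L0 := 19  bus=[BusRdX,Flush]  L0: P0=M P1=I P2=I P3=I  mem[L0]=92
19. P1: store L0 := 99  bus=[BusRdX,Flush]  L0: P0=I P1=M P2=I P3=I  mem[L0]=19
20. P2: load  L1  bus=[BusRd,Flush]  L1: P0=I P1=I P2=S P3=S  mem[L1]=24
21. P3: store L0 := 23  bus=[BusRdX,Flush]  L0: P0=I P1=I P2=I P3=M  mem[L0]=99
22. P3: store L0 := 2  bus=[-]  L0: P0=I P1=I P2=I P3=M  mem[L0]=99
23. P2: store L0 := 71  bus=[BusRdX,Flush]  L0: P0=I P1=I P2=M P3=I  mem[L0]=2
24. P0: load  L0  bus=[BusRd,Flush]  L0: P0=S P1=I P2=S P3=I  mem[L0]=71
25. P1: store L0 := 44  bus=[BusRdX]  L0: P0=I P1=M P2=I P3=I  mem[L0]=71

invalidations = 3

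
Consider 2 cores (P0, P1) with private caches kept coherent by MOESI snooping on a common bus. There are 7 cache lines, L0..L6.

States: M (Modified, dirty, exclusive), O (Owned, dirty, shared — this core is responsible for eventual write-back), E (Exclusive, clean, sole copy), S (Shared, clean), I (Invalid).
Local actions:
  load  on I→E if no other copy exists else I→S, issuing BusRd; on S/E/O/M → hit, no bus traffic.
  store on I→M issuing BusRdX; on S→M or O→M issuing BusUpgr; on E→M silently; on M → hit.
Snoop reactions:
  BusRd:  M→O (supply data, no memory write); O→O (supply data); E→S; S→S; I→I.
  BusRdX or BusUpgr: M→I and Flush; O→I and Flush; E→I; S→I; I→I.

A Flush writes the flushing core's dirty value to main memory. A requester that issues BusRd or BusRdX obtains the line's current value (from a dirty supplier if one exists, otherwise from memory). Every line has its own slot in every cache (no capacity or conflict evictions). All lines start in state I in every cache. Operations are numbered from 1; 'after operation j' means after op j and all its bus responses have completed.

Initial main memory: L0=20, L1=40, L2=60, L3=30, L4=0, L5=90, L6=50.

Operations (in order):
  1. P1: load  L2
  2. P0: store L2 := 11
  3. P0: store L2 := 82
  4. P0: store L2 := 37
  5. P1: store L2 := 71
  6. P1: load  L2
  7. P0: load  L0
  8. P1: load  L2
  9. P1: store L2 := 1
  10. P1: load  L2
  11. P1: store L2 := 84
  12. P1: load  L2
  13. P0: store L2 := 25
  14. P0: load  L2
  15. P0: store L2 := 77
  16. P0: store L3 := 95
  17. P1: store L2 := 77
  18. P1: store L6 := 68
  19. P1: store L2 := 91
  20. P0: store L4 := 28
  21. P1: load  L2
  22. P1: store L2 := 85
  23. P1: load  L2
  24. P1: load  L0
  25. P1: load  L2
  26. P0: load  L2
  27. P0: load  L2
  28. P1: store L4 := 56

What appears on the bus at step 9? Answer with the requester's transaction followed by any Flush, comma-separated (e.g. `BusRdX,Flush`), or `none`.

  op1 P1: load  L2 → I/E on L2; bus BusRd; mem=60
  op2 P0: store L2 := 11 → M/I on L2; bus BusRdX; mem=60
  op3 P0: store L2 := 82 → M/I on L2; bus (none); mem=60
  op4 P0: store L2 := 37 → M/I on L2; bus (none); mem=60
  op5 P1: store L2 := 71 → I/M on L2; bus BusRdX Flush; mem=37
  op6 P1: load  L2 → I/M on L2; bus (none); mem=37
  op7 P0: load  L0 → E/I on L0; bus BusRd; mem=20
  op8 P1: load  L2 → I/M on L2; bus (none); mem=37
  op9 P1: store L2 := 1 → I/M on L2; bus (none); mem=37
  op10 P1: load  L2 → I/M on L2; bus (none); mem=37
  op11 P1: store L2 := 84 → I/M on L2; bus (none); mem=37
  op12 P1: load  L2 → I/M on L2; bus (none); mem=37
  op13 P0: store L2 := 25 → M/I on L2; bus BusRdX Flush; mem=84
  op14 P0: load  L2 → M/I on L2; bus (none); mem=84
  op15 P0: store L2 := 77 → M/I on L2; bus (none); mem=84
  op16 P0: store L3 := 95 → M/I on L3; bus BusRdX; mem=30
  op17 P1: store L2 := 77 → I/M on L2; bus BusRdX Flush; mem=77
  op18 P1: store L6 := 68 → I/M on L6; bus BusRdX; mem=50
  op19 P1: store L2 := 91 → I/M on L2; bus (none); mem=77
  op20 P0: store L4 := 28 → M/I on L4; bus BusRdX; mem=0
  op21 P1: load  L2 → I/M on L2; bus (none); mem=77
  op22 P1: store L2 := 85 → I/M on L2; bus (none); mem=77
  op23 P1: load  L2 → I/M on L2; bus (none); mem=77
  op24 P1: load  L0 → S/S on L0; bus BusRd; mem=20
  op25 P1: load  L2 → I/M on L2; bus (none); mem=77
  op26 P0: load  L2 → S/O on L2; bus BusRd; mem=77
  op27 P0: load  L2 → S/O on L2; bus (none); mem=77
  op28 P1: store L4 := 56 → I/M on L4; bus BusRdX Flush; mem=28

bus = none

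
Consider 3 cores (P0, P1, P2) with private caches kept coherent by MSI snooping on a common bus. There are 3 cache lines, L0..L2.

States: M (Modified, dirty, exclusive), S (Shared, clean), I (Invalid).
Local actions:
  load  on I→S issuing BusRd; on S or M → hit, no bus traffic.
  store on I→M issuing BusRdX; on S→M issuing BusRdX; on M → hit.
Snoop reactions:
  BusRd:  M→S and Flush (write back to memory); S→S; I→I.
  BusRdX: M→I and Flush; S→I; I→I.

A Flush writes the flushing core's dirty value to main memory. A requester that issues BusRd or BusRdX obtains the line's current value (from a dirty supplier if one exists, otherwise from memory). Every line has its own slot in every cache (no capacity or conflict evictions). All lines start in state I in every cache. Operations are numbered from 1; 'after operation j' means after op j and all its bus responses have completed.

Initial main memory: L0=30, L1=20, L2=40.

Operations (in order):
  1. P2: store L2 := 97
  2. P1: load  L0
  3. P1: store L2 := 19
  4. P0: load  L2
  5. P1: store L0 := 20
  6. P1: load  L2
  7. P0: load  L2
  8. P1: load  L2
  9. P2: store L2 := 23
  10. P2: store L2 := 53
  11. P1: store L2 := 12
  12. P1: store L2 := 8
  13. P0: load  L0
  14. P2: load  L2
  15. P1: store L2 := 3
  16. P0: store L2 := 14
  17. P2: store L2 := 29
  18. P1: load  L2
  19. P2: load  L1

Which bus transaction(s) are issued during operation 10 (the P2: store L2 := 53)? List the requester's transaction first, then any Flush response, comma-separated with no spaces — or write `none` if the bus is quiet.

  op1 P2: store L2 := 97 → I/I/M on L2; bus BusRdX; mem=40
  op2 P1: load  L0 → I/S/I on L0; bus BusRd; mem=30
  op3 P1: store L2 := 19 → I/M/I on L2; bus BusRdX Flush; mem=97
  op4 P0: load  L2 → S/S/I on L2; bus BusRd Flush; mem=19
  op5 P1: store L0 := 20 → I/M/I on L0; bus BusRdX; mem=30
  op6 P1: load  L2 → S/S/I on L2; bus (none); mem=19
  op7 P0: load  L2 → S/S/I on L2; bus (none); mem=19
  op8 P1: load  L2 → S/S/I on L2; bus (none); mem=19
  op9 P2: store L2 := 23 → I/I/M on L2; bus BusRdX; mem=19
  op10 P2: store L2 := 53 → I/I/M on L2; bus (none); mem=19
  op11 P1: store L2 := 12 → I/M/I on L2; bus BusRdX Flush; mem=53
  op12 P1: store L2 := 8 → I/M/I on L2; bus (none); mem=53
  op13 P0: load  L0 → S/S/I on L0; bus BusRd Flush; mem=20
  op14 P2: load  L2 → I/S/S on L2; bus BusRd Flush; mem=8
  op15 P1: store L2 := 3 → I/M/I on L2; bus BusRdX; mem=8
  op16 P0: store L2 := 14 → M/I/I on L2; bus BusRdX Flush; mem=3
  op17 P2: store L2 := 29 → I/I/M on L2; bus BusRdX Flush; mem=14
  op18 P1: load  L2 → I/S/S on L2; bus BusRd Flush; mem=29
  op19 P2: load  L1 → I/I/S on L1; bus BusRd; mem=20

bus = none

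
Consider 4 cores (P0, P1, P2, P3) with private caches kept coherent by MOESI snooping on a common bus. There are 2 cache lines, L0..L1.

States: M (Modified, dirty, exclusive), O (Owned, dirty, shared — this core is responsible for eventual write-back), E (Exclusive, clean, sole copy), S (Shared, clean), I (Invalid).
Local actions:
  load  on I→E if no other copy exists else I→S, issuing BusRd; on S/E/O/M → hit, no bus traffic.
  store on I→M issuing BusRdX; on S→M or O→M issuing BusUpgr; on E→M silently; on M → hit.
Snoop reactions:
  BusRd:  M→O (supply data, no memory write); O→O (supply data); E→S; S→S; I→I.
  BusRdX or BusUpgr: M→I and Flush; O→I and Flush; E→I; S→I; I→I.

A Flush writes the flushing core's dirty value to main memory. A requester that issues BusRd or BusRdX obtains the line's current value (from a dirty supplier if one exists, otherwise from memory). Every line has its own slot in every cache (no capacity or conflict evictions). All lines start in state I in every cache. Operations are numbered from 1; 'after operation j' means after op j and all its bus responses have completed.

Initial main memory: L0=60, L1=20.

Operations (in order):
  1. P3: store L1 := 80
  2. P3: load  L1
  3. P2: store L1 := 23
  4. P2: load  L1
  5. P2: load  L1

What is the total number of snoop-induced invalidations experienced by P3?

1. P3: store L1 := 80  bus=[BusRdX]  L1: P0=I P1=I P2=I P3=M  mem[L1]=20
2. P3: load  L1  bus=[-]  L1: P0=I P1=I P2=I P3=M  mem[L1]=20
3. P2: store L1 := 23  bus=[BusRdX,Flush]  L1: P0=I P1=I P2=M P3=I  mem[L1]=80
4. P2: load  L1  bus=[-]  L1: P0=I P1=I P2=M P3=I  mem[L1]=80
5. P2: load  L1  bus=[-]  L1: P0=I P1=I P2=M P3=I  mem[L1]=80

invalidations = 1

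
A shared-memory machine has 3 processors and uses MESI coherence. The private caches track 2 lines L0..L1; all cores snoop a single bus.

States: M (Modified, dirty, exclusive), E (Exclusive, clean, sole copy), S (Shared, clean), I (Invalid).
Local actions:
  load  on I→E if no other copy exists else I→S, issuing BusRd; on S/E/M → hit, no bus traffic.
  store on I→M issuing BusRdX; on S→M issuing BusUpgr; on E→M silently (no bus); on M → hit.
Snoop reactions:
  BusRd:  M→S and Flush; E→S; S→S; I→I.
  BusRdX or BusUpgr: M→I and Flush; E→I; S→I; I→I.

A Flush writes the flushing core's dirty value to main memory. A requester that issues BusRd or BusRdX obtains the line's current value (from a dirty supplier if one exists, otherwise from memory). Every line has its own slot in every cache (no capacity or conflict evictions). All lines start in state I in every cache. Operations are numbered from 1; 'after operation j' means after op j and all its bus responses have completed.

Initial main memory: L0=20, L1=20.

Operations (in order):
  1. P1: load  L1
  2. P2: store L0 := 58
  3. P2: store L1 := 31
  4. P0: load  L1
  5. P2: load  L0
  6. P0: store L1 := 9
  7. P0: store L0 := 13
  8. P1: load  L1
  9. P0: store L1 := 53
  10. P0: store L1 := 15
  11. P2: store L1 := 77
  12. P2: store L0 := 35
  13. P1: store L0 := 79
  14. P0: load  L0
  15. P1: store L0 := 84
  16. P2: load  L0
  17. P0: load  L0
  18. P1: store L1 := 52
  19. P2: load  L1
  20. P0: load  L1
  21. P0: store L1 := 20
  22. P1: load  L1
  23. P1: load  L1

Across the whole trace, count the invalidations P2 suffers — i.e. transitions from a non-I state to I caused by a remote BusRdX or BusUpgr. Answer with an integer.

invalidations = 5

step 1: P1: load  L1  ⟶  IEI  (L1)  txn=BusRd  M[L1]=20
step 2: P2: store L0 := 58  ⟶  IIM  (L0)  txn=BusRdX  M[L0]=20
step 3: P2: store L1 := 31  ⟶  IIM  (L1)  txn=BusRdX  M[L1]=20
step 4: P0: load  L1  ⟶  SIS  (L1)  txn=BusRd+Flush  M[L1]=31
step 5: P2: load  L0  ⟶  IIM  (L0)  txn=∅  M[L0]=20
step 6: P0: store L1 := 9  ⟶  MII  (L1)  txn=BusUpgr  M[L1]=31
step 7: P0: store L0 := 13  ⟶  MII  (L0)  txn=BusRdX+Flush  M[L0]=58
step 8: P1: load  L1  ⟶  SSI  (L1)  txn=BusRd+Flush  M[L1]=9
step 9: P0: store L1 := 53  ⟶  MII  (L1)  txn=BusUpgr  M[L1]=9
step 10: P0: store L1 := 15  ⟶  MII  (L1)  txn=∅  M[L1]=9
step 11: P2: store L1 := 77  ⟶  IIM  (L1)  txn=BusRdX+Flush  M[L1]=15
step 12: P2: store L0 := 35  ⟶  IIM  (L0)  txn=BusRdX+Flush  M[L0]=13
step 13: P1: store L0 := 79  ⟶  IMI  (L0)  txn=BusRdX+Flush  M[L0]=35
step 14: P0: load  L0  ⟶  SSI  (L0)  txn=BusRd+Flush  M[L0]=79
step 15: P1: store L0 := 84  ⟶  IMI  (L0)  txn=BusUpgr  M[L0]=79
step 16: P2: load  L0  ⟶  ISS  (L0)  txn=BusRd+Flush  M[L0]=84
step 17: P0: load  L0  ⟶  SSS  (L0)  txn=BusRd  M[L0]=84
step 18: P1: store L1 := 52  ⟶  IMI  (L1)  txn=BusRdX+Flush  M[L1]=77
step 19: P2: load  L1  ⟶  ISS  (L1)  txn=BusRd+Flush  M[L1]=52
step 20: P0: load  L1  ⟶  SSS  (L1)  txn=BusRd  M[L1]=52
step 21: P0: store L1 := 20  ⟶  MII  (L1)  txn=BusUpgr  M[L1]=52
step 22: P1: load  L1  ⟶  SSI  (L1)  txn=BusRd+Flush  M[L1]=20
step 23: P1: load  L1  ⟶  SSI  (L1)  txn=∅  M[L1]=20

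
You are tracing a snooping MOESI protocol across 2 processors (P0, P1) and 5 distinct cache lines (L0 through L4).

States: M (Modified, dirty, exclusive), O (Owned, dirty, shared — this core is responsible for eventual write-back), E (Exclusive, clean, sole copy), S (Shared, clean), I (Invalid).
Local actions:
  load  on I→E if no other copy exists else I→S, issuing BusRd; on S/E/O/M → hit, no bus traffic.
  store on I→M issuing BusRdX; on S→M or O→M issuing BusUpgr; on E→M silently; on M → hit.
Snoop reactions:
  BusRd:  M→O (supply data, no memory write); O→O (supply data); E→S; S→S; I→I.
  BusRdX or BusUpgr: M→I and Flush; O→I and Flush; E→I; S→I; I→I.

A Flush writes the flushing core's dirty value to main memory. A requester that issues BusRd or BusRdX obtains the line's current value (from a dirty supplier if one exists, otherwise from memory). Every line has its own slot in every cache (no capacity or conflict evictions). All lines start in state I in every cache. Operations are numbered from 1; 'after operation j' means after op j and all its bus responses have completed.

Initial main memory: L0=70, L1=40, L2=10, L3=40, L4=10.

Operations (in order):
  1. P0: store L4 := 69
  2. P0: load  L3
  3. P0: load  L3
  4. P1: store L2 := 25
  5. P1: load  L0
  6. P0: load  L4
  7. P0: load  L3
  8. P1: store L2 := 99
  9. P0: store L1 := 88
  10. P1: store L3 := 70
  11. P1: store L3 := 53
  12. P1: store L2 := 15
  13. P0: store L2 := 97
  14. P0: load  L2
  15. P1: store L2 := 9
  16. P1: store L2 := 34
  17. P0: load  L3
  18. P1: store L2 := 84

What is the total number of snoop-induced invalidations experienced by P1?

[1] P0: store L4 := 69 | P0:M(69), P1:I | bus: BusRdX
[2] P0: load  L3 | P0:E(40), P1:I | bus: BusRd
[3] P0: load  L3 | P0:E(40), P1:I | bus: none
[4] P1: store L2 := 25 | P0:I, P1:M(25) | bus: BusRdX
[5] P1: load  L0 | P0:I, P1:E(70) | bus: BusRd
[6] P0: load  L4 | P0:M(69), P1:I | bus: none
[7] P0: load  L3 | P0:E(40), P1:I | bus: none
[8] P1: store L2 := 99 | P0:I, P1:M(99) | bus: none
[9] P0: store L1 := 88 | P0:M(88), P1:I | bus: BusRdX
[10] P1: store L3 := 70 | P0:I, P1:M(70) | bus: BusRdX
[11] P1: store L3 := 53 | P0:I, P1:M(53) | bus: none
[12] P1: store L2 := 15 | P0:I, P1:M(15) | bus: none
[13] P0: store L2 := 97 | P0:M(97), P1:I | bus: BusRdX,Flush
[14] P0: load  L2 | P0:M(97), P1:I | bus: none
[15] P1: store L2 := 9 | P0:I, P1:M(9) | bus: BusRdX,Flush
[16] P1: store L2 := 34 | P0:I, P1:M(34) | bus: none
[17] P0: load  L3 | P0:S(53), P1:O(53) | bus: BusRd
[18] P1: store L2 := 84 | P0:I, P1:M(84) | bus: none

invalidations = 1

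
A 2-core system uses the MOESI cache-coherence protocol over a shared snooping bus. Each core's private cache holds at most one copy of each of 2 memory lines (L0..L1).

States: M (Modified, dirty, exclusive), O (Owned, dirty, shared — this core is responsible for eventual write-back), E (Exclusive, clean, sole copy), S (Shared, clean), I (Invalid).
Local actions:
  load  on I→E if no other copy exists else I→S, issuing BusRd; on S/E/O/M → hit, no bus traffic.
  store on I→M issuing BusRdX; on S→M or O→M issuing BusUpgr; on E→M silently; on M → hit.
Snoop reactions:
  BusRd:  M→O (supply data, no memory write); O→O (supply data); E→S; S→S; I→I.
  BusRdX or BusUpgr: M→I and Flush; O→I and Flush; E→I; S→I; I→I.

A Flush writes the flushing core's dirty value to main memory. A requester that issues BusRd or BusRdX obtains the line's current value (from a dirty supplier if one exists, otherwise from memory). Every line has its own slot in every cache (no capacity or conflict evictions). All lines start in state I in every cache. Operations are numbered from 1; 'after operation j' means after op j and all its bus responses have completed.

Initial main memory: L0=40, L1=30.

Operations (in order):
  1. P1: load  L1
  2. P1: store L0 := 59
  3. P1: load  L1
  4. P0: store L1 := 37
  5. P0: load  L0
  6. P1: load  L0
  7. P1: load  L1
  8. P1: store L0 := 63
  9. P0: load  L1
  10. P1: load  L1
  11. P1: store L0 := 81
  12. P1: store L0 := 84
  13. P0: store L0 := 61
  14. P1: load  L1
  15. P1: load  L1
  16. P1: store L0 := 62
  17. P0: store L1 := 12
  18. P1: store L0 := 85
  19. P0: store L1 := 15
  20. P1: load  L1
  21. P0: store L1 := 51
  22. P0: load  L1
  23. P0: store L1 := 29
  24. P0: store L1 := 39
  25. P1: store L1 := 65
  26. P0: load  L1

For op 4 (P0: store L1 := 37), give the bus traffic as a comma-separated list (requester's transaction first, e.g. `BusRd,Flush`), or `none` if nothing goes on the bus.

[1] P1: load  L1 | P0:I, P1:E(30) | bus: BusRd
[2] P1: store L0 := 59 | P0:I, P1:M(59) | bus: BusRdX
[3] P1: load  L1 | P0:I, P1:E(30) | bus: none
[4] P0: store L1 := 37 | P0:M(37), P1:I | bus: BusRdX
[5] P0: load  L0 | P0:S(59), P1:O(59) | bus: BusRd
[6] P1: load  L0 | P0:S(59), P1:O(59) | bus: none
[7] P1: load  L1 | P0:O(37), P1:S(37) | bus: BusRd
[8] P1: store L0 := 63 | P0:I, P1:M(63) | bus: BusUpgr
[9] P0: load  L1 | P0:O(37), P1:S(37) | bus: none
[10] P1: load  L1 | P0:O(37), P1:S(37) | bus: none
[11] P1: store L0 := 81 | P0:I, P1:M(81) | bus: none
[12] P1: store L0 := 84 | P0:I, P1:M(84) | bus: none
[13] P0: store L0 := 61 | P0:M(61), P1:I | bus: BusRdX,Flush
[14] P1: load  L1 | P0:O(37), P1:S(37) | bus: none
[15] P1: load  L1 | P0:O(37), P1:S(37) | bus: none
[16] P1: store L0 := 62 | P0:I, P1:M(62) | bus: BusRdX,Flush
[17] P0: store L1 := 12 | P0:M(12), P1:I | bus: BusUpgr
[18] P1: store L0 := 85 | P0:I, P1:M(85) | bus: none
[19] P0: store L1 := 15 | P0:M(15), P1:I | bus: none
[20] P1: load  L1 | P0:O(15), P1:S(15) | bus: BusRd
[21] P0: store L1 := 51 | P0:M(51), P1:I | bus: BusUpgr
[22] P0: load  L1 | P0:M(51), P1:I | bus: none
[23] P0: store L1 := 29 | P0:M(29), P1:I | bus: none
[24] P0: store L1 := 39 | P0:M(39), P1:I | bus: none
[25] P1: store L1 := 65 | P0:I, P1:M(65) | bus: BusRdX,Flush
[26] P0: load  L1 | P0:S(65), P1:O(65) | bus: BusRd

bus = BusRdX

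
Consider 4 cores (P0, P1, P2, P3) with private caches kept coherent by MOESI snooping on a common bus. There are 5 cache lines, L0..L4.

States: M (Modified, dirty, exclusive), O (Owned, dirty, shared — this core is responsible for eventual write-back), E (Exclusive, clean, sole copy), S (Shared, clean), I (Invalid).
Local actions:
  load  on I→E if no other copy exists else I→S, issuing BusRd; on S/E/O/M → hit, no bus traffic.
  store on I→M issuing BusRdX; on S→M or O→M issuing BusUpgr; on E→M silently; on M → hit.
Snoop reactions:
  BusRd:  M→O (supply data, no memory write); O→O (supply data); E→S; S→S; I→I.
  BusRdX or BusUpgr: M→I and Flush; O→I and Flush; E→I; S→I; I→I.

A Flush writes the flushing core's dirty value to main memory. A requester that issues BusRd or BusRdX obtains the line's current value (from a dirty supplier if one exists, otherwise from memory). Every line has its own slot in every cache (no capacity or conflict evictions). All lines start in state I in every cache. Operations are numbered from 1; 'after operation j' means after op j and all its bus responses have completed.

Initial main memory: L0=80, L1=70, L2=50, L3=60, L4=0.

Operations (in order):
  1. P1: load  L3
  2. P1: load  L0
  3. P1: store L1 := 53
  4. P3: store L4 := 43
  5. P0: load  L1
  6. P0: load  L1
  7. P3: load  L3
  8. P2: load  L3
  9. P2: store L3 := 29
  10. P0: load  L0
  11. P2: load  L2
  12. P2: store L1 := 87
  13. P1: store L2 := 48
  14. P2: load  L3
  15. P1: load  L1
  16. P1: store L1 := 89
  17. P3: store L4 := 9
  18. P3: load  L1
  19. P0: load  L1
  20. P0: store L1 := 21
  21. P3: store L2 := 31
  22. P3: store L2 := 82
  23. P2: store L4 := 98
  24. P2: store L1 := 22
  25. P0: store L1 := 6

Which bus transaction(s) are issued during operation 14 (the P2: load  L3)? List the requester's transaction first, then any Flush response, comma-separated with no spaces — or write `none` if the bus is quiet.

[1] P1: load  L3 | P0:I, P1:E(60), P2:I, P3:I | bus: BusRd
[2] P1: load  L0 | P0:I, P1:E(80), P2:I, P3:I | bus: BusRd
[3] P1: store L1 := 53 | P0:I, P1:M(53), P2:I, P3:I | bus: BusRdX
[4] P3: store L4 := 43 | P0:I, P1:I, P2:I, P3:M(43) | bus: BusRdX
[5] P0: load  L1 | P0:S(53), P1:O(53), P2:I, P3:I | bus: BusRd
[6] P0: load  L1 | P0:S(53), P1:O(53), P2:I, P3:I | bus: none
[7] P3: load  L3 | P0:I, P1:S(60), P2:I, P3:S(60) | bus: BusRd
[8] P2: load  L3 | P0:I, P1:S(60), P2:S(60), P3:S(60) | bus: BusRd
[9] P2: store L3 := 29 | P0:I, P1:I, P2:M(29), P3:I | bus: BusUpgr
[10] P0: load  L0 | P0:S(80), P1:S(80), P2:I, P3:I | bus: BusRd
[11] P2: load  L2 | P0:I, P1:I, P2:E(50), P3:I | bus: BusRd
[12] P2: store L1 := 87 | P0:I, P1:I, P2:M(87), P3:I | bus: BusRdX,Flush
[13] P1: store L2 := 48 | P0:I, P1:M(48), P2:I, P3:I | bus: BusRdX
[14] P2: load  L3 | P0:I, P1:I, P2:M(29), P3:I | bus: none
[15] P1: load  L1 | P0:I, P1:S(87), P2:O(87), P3:I | bus: BusRd
[16] P1: store L1 := 89 | P0:I, P1:M(89), P2:I, P3:I | bus: BusUpgr,Flush
[17] P3: store L4 := 9 | P0:I, P1:I, P2:I, P3:M(9) | bus: none
[18] P3: load  L1 | P0:I, P1:O(89), P2:I, P3:S(89) | bus: BusRd
[19] P0: load  L1 | P0:S(89), P1:O(89), P2:I, P3:S(89) | bus: BusRd
[20] P0: store L1 := 21 | P0:M(21), P1:I, P2:I, P3:I | bus: BusUpgr,Flush
[21] P3: store L2 := 31 | P0:I, P1:I, P2:I, P3:M(31) | bus: BusRdX,Flush
[22] P3: store L2 := 82 | P0:I, P1:I, P2:I, P3:M(82) | bus: none
[23] P2: store L4 := 98 | P0:I, P1:I, P2:M(98), P3:I | bus: BusRdX,Flush
[24] P2: store L1 := 22 | P0:I, P1:I, P2:M(22), P3:I | bus: BusRdX,Flush
[25] P0: store L1 := 6 | P0:M(6), P1:I, P2:I, P3:I | bus: BusRdX,Flush

bus = none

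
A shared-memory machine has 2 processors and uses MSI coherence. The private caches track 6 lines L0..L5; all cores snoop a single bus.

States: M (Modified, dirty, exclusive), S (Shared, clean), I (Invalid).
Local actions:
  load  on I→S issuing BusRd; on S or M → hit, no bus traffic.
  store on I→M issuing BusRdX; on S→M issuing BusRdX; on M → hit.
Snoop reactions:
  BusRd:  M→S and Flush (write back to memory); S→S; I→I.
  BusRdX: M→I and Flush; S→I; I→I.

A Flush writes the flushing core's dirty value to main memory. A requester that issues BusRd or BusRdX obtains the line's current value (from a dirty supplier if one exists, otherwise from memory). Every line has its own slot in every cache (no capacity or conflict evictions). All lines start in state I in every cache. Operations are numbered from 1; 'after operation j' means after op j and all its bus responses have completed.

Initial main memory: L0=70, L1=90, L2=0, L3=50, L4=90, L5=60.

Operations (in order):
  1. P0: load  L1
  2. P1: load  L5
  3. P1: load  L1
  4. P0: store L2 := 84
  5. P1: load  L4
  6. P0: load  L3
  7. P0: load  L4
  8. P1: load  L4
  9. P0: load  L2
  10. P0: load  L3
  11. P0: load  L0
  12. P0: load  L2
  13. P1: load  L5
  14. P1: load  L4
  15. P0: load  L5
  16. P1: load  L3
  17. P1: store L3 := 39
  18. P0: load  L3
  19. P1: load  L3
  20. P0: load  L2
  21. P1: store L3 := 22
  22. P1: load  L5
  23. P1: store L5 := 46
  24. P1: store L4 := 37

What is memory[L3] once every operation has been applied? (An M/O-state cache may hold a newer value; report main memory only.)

step 1: P0: load  L1  ⟶  SI  (L1)  txn=BusRd  M[L1]=90
step 2: P1: load  L5  ⟶  IS  (L5)  txn=BusRd  M[L5]=60
step 3: P1: load  L1  ⟶  SS  (L1)  txn=BusRd  M[L1]=90
step 4: P0: store L2 := 84  ⟶  MI  (L2)  txn=BusRdX  M[L2]=0
step 5: P1: load  L4  ⟶  IS  (L4)  txn=BusRd  M[L4]=90
step 6: P0: load  L3  ⟶  SI  (L3)  txn=BusRd  M[L3]=50
step 7: P0: load  L4  ⟶  SS  (L4)  txn=BusRd  M[L4]=90
step 8: P1: load  L4  ⟶  SS  (L4)  txn=∅  M[L4]=90
step 9: P0: load  L2  ⟶  MI  (L2)  txn=∅  M[L2]=0
step 10: P0: load  L3  ⟶  SI  (L3)  txn=∅  M[L3]=50
step 11: P0: load  L0  ⟶  SI  (L0)  txn=BusRd  M[L0]=70
step 12: P0: load  L2  ⟶  MI  (L2)  txn=∅  M[L2]=0
step 13: P1: load  L5  ⟶  IS  (L5)  txn=∅  M[L5]=60
step 14: P1: load  L4  ⟶  SS  (L4)  txn=∅  M[L4]=90
step 15: P0: load  L5  ⟶  SS  (L5)  txn=BusRd  M[L5]=60
step 16: P1: load  L3  ⟶  SS  (L3)  txn=BusRd  M[L3]=50
step 17: P1: store L3 := 39  ⟶  IM  (L3)  txn=BusRdX  M[L3]=50
step 18: P0: load  L3  ⟶  SS  (L3)  txn=BusRd+Flush  M[L3]=39
step 19: P1: load  L3  ⟶  SS  (L3)  txn=∅  M[L3]=39
step 20: P0: load  L2  ⟶  MI  (L2)  txn=∅  M[L2]=0
step 21: P1: store L3 := 22  ⟶  IM  (L3)  txn=BusRdX  M[L3]=39
step 22: P1: load  L5  ⟶  SS  (L5)  txn=∅  M[L5]=60
step 23: P1: store L5 := 46  ⟶  IM  (L5)  txn=BusRdX  M[L5]=60
step 24: P1: store L4 := 37  ⟶  IM  (L4)  txn=BusRdX  M[L4]=90

memory[L3] = 39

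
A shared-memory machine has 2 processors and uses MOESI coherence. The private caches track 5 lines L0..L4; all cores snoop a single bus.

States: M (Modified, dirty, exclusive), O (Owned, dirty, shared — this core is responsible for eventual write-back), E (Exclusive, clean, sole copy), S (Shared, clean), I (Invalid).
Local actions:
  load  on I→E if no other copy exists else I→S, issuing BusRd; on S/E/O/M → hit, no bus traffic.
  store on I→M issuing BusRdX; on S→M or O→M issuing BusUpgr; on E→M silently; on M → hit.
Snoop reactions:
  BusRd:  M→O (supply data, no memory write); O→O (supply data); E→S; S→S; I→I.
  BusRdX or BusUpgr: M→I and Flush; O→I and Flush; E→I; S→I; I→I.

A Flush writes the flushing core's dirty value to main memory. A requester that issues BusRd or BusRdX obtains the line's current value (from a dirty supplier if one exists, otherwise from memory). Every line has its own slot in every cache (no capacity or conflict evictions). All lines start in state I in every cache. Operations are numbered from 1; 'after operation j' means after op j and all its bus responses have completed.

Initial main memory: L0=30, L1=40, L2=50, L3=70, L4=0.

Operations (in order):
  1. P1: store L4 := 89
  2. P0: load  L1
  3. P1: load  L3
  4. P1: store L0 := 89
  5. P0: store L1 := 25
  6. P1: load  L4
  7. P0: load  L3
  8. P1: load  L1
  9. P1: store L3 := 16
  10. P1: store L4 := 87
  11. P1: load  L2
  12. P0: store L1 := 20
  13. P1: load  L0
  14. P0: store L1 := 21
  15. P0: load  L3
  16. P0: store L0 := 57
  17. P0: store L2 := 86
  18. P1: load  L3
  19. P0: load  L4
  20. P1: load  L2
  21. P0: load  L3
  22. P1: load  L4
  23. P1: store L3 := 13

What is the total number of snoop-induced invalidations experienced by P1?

invalidations = 3

  op1 P1: store L4 := 89 → I/M on L4; bus BusRdX; mem=0
  op2 P0: load  L1 → E/I on L1; bus BusRd; mem=40
  op3 P1: load  L3 → I/E on L3; bus BusRd; mem=70
  op4 P1: store L0 := 89 → I/M on L0; bus BusRdX; mem=30
  op5 P0: store L1 := 25 → M/I on L1; bus (none); mem=40
  op6 P1: load  L4 → I/M on L4; bus (none); mem=0
  op7 P0: load  L3 → S/S on L3; bus BusRd; mem=70
  op8 P1: load  L1 → O/S on L1; bus BusRd; mem=40
  op9 P1: store L3 := 16 → I/M on L3; bus BusUpgr; mem=70
  op10 P1: store L4 := 87 → I/M on L4; bus (none); mem=0
  op11 P1: load  L2 → I/E on L2; bus BusRd; mem=50
  op12 P0: store L1 := 20 → M/I on L1; bus BusUpgr; mem=40
  op13 P1: load  L0 → I/M on L0; bus (none); mem=30
  op14 P0: store L1 := 21 → M/I on L1; bus (none); mem=40
  op15 P0: load  L3 → S/O on L3; bus BusRd; mem=70
  op16 P0: store L0 := 57 → M/I on L0; bus BusRdX Flush; mem=89
  op17 P0: store L2 := 86 → M/I on L2; bus BusRdX; mem=50
  op18 P1: load  L3 → S/O on L3; bus (none); mem=70
  op19 P0: load  L4 → S/O on L4; bus BusRd; mem=0
  op20 P1: load  L2 → O/S on L2; bus BusRd; mem=50
  op21 P0: load  L3 → S/O on L3; bus (none); mem=70
  op22 P1: load  L4 → S/O on L4; bus (none); mem=0
  op23 P1: store L3 := 13 → I/M on L3; bus BusUpgr; mem=70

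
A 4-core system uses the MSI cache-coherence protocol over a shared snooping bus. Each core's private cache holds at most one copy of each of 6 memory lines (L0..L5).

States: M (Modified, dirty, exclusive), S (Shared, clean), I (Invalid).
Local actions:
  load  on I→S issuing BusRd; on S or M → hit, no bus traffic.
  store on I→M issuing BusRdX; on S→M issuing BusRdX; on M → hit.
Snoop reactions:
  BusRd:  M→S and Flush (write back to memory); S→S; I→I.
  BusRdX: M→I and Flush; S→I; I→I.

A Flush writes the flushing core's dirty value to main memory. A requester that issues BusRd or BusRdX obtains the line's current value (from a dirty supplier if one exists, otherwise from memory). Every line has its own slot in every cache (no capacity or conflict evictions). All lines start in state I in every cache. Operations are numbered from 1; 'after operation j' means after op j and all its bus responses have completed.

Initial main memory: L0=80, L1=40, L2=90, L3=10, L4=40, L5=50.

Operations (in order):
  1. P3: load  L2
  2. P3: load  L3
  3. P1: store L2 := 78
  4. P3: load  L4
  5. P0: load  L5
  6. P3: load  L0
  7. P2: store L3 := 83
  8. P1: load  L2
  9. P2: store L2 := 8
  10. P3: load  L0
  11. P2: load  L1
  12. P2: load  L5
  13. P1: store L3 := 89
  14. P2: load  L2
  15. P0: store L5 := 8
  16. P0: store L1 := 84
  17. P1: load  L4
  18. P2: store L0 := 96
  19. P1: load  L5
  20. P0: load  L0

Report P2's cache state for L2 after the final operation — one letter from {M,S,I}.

state = M

  op1 P3: load  L2 → I/I/I/S on L2; bus BusRd; mem=90
  op2 P3: load  L3 → I/I/I/S on L3; bus BusRd; mem=10
  op3 P1: store L2 := 78 → I/M/I/I on L2; bus BusRdX; mem=90
  op4 P3: load  L4 → I/I/I/S on L4; bus BusRd; mem=40
  op5 P0: load  L5 → S/I/I/I on L5; bus BusRd; mem=50
  op6 P3: load  L0 → I/I/I/S on L0; bus BusRd; mem=80
  op7 P2: store L3 := 83 → I/I/M/I on L3; bus BusRdX; mem=10
  op8 P1: load  L2 → I/M/I/I on L2; bus (none); mem=90
  op9 P2: store L2 := 8 → I/I/M/I on L2; bus BusRdX Flush; mem=78
  op10 P3: load  L0 → I/I/I/S on L0; bus (none); mem=80
  op11 P2: load  L1 → I/I/S/I on L1; bus BusRd; mem=40
  op12 P2: load  L5 → S/I/S/I on L5; bus BusRd; mem=50
  op13 P1: store L3 := 89 → I/M/I/I on L3; bus BusRdX Flush; mem=83
  op14 P2: load  L2 → I/I/M/I on L2; bus (none); mem=78
  op15 P0: store L5 := 8 → M/I/I/I on L5; bus BusRdX; mem=50
  op16 P0: store L1 := 84 → M/I/I/I on L1; bus BusRdX; mem=40
  op17 P1: load  L4 → I/S/I/S on L4; bus BusRd; mem=40
  op18 P2: store L0 := 96 → I/I/M/I on L0; bus BusRdX; mem=80
  op19 P1: load  L5 → S/S/I/I on L5; bus BusRd Flush; mem=8
  op20 P0: load  L0 → S/I/S/I on L0; bus BusRd Flush; mem=96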